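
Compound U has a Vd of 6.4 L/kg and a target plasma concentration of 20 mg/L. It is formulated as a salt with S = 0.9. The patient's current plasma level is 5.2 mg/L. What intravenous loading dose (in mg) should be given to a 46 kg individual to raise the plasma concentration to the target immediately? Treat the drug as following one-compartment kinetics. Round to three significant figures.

Vd(total) = 46 kg × 6.4 L/kg = 294.4 L
The loading dose fills Vd to the target concentration.
Concentration deficit ΔC = 20 − 5.2 = 14.80 mg/L
LD = Vd × ΔC / S = 294.4 × 14.80 / 0.9 = 4841 mg

4840 mg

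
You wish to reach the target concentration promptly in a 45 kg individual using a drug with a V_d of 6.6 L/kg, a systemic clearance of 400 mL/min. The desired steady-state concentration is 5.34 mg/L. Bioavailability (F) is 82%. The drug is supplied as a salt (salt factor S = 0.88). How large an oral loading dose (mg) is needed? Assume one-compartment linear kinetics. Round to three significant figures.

Total Vd = 6.6 × 45 = 297.0 L
LD is governed by Vd — clearance does not enter the loading-dose calculation.
LD = Vd × C / F / S = 297.0 × 5.340 / 0.82 / 0.88 = 2198 mg

2200 mg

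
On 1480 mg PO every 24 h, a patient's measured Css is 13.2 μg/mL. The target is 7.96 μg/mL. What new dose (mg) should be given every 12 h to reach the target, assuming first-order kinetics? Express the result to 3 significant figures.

446 mg

For first-order elimination, Css ∝ F·D/(CL·τ); F and CL are unchanged, so Css ∝ D/τ.
D₂ = D₁ × (Css,target / Css,current) × (τ₂/τ₁) = 1480 × (7.96/13.2) × (12/24) = 446.2 mg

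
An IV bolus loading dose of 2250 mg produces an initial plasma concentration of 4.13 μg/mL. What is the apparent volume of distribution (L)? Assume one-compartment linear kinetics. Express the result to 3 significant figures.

Immediately after an IV bolus, C₀ = Dose / Vd, so Vd = Dose / C₀.
Vd = 2250 / 4.13 = 544.8 L

545 L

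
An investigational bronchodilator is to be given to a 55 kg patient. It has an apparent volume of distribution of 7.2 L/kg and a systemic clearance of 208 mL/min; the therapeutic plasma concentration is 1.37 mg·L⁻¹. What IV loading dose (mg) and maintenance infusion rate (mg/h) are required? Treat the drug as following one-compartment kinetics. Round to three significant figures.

(a) 543 mg; (b) 17.1 mg/h

Vd(total) = 55 kg × 7.2 L/kg = 396.0 L
LD = Vd · C_target = 396.0 × 1.37 = 542.5 mg
CL = 208 mL/min × 60/1000 = 12.48 L/h
Maintenance: replace elimination → rate = CL × Css = 12.48 × 1.37 = 17.10 mg/h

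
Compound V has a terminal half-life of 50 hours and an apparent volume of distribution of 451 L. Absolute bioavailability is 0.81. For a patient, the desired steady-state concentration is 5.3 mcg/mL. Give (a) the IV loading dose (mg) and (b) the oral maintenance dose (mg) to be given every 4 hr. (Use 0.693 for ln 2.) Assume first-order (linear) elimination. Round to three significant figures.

LD = Vd × C = 451.0 × 5.3 = 2390 mg
CL = 0.693 × Vd / t½ = 0.693 × 451.0 / 50 = 6.251 L/h
D = CL × Css × τ / F = 6.251 × 5.3 × 4 / 0.81 = 163.6 mg

(a) 2390 mg; (b) 164 mg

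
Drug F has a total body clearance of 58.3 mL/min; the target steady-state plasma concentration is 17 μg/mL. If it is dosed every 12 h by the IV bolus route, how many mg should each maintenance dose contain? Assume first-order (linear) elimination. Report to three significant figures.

CL = 58.3 mL/min × 60/1000 = 3.498 L/h
D = CL × Css × τ = 3.498 × 17 × 12 = 713.6 mg

714 mg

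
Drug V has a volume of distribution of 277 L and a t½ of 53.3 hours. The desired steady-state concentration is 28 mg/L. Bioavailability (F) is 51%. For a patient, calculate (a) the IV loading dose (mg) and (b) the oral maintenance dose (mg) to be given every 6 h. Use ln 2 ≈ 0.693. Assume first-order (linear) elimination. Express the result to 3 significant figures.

(a) 7760 mg; (b) 1190 mg

LD = Vd × C = 277.0 × 28 = 7756 mg
CL = 0.693 × Vd / t½ = 0.693 × 277.0 / 53.3 = 3.602 L/h
D = CL × Css × τ / F = 3.602 × 28 × 6 / 0.51 = 1187 mg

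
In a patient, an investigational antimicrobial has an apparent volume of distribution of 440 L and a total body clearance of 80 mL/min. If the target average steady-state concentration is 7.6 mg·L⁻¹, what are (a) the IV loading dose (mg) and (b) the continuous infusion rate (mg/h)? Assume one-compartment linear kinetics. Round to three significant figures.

(a) 3340 mg; (b) 36.5 mg/h

LD = Vd · C_target = 440.0 × 7.6 = 3344 mg
CL = 80 mL/min = 80 × 0.06 = 4.800 L/h
Infusion rate = 4.800 L/h × 7.6 mg/L = 36.48 mg/h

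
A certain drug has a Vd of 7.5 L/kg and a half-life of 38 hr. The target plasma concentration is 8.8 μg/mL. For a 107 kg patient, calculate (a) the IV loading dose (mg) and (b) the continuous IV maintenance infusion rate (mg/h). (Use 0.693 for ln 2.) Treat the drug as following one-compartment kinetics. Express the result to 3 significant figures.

(a) 7060 mg; (b) 129 mg/h

Vd = 7.5 L/kg × 107 kg = 802.5 L
LD = Vd × C = 802.5 × 8.8 = 7062 mg
CL = 0.693 × Vd / t½ = 0.693 × 802.5 / 38 = 14.64 L/h
Infusion rate = CL × Css = 14.64 × 8.8 = 128.8 mg/h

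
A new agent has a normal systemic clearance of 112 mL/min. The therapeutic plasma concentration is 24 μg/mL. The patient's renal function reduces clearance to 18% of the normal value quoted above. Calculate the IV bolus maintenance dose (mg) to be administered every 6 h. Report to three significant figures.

174 mg

CL = 112 mL/min = 112 × 0.06 = 6.720 L/h
Patient clearance = 0.18 × 6.720 = 1.210 L/h
D = CL × Css × τ = 1.210 × 24 × 6 = 174.2 mg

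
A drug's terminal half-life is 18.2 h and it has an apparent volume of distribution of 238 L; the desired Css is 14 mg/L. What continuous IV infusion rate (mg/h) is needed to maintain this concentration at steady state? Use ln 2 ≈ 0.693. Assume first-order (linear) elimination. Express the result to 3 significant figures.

127 mg/h

CL = 0.693 × Vd / t½ = 0.693 × 238.0 / 18.2 = 9.062 L/h
Infusion rate = CL × Css = 9.062 × 14 = 126.9 mg/h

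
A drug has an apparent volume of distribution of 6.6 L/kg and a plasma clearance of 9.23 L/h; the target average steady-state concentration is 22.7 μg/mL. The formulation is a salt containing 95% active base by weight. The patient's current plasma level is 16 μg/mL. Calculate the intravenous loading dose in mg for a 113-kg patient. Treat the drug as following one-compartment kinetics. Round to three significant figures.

Vd = 6.6 L/kg × 113 kg = 745.8 L
The loading dose fills Vd to the target concentration; clearance is irrelevant here.
Concentration deficit ΔC = 22.7 − 16 = 6.700 mg/L
LD = Vd × ΔC / S = 745.8 × 6.700 / 0.95 = 5260 mg

5260 mg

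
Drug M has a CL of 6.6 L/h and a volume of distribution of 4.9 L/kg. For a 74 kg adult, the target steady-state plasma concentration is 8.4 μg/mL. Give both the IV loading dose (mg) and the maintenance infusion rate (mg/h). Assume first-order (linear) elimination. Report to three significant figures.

Total Vd = 4.9 × 74 = 362.6 L
Loading dose = Vd × C = 362.6 × 8.4 = 3046 mg
Maintenance: replace elimination → rate = CL × Css = 6.600 × 8.4 = 55.44 mg/h

(a) 3050 mg; (b) 55.4 mg/h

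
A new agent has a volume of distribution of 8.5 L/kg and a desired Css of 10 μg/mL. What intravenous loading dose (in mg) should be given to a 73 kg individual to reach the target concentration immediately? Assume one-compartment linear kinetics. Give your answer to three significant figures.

6210 mg

Vd(total) = 73 kg × 8.5 L/kg = 620.5 L
LD = Vd × C = 620.5 × 10.00 = 6205 mg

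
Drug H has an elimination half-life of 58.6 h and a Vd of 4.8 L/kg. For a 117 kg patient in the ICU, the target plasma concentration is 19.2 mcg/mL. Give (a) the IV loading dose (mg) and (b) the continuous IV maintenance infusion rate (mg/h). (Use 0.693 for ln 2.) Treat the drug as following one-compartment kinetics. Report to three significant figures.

(a) 10800 mg; (b) 128 mg/h

Vd = 4.8 L/kg × 117 kg = 561.6 L
LD = Vd × C = 561.6 × 19.2 = 10780 mg
CL = 0.693 × Vd / t½ = 0.693 × 561.6 / 58.6 = 6.641 L/h
Infusion rate = CL × Css = 6.641 × 19.2 = 127.5 mg/h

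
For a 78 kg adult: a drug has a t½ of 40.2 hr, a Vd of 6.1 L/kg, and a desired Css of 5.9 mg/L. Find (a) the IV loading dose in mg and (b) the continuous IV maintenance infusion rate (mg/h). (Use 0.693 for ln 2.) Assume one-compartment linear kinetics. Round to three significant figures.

(a) 2810 mg; (b) 48.4 mg/h

Total Vd = 6.1 × 78 = 475.8 L
LD = Vd × C = 475.8 × 5.9 = 2807 mg
CL = 0.693 × Vd / t½ = 0.693 × 475.8 / 40.2 = 8.202 L/h
Infusion rate = CL × Css = 8.202 × 5.9 = 48.39 mg/h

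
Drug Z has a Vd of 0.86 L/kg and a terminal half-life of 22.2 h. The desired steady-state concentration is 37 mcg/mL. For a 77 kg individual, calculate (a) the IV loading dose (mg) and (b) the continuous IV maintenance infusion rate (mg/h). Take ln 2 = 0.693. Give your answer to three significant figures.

(a) 2450 mg; (b) 76.5 mg/h

Total Vd = 0.86 × 77 = 66.22 L
LD = Vd × C = 66.22 × 37 = 2450 mg
CL = 0.693 × Vd / t½ = 0.693 × 66.22 / 22.2 = 2.067 L/h
Infusion rate = CL × Css = 2.067 × 37 = 76.48 mg/h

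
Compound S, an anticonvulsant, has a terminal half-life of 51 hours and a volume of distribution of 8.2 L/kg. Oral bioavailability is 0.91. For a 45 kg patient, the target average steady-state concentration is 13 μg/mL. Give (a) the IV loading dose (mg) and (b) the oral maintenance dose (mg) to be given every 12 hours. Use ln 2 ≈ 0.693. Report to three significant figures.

(a) 4800 mg; (b) 860 mg

Total Vd = 8.2 × 45 = 369.0 L
LD = Vd × C = 369.0 × 13 = 4797 mg
CL = 0.693 × Vd / t½ = 0.693 × 369.0 / 51 = 5.014 L/h
D = CL × Css × τ / F = 5.014 × 13 × 12 / 0.91 = 859.5 mg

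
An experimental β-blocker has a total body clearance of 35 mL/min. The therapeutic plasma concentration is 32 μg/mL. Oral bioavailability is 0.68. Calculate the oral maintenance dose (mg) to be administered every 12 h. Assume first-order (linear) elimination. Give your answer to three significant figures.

CL = 35 mL/min × 60/1000 = 2.100 L/h
D = CL × Css × τ / F = 2.100 × 32 × 12 / 0.68 = 1186 mg

1190 mg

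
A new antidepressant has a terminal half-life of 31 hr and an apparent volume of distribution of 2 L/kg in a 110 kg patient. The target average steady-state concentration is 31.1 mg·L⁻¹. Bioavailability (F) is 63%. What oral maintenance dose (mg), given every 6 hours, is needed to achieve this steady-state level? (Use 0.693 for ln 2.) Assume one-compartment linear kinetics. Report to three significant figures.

1460 mg

Total Vd = 2 × 110 = 220.0 L
CL = 0.693 × Vd / t½ = 0.693 × 220.0 / 31 = 4.918 L/h
D = CL × Css × τ / F = 4.918 × 31.1 × 6 / 0.63 = 1457 mg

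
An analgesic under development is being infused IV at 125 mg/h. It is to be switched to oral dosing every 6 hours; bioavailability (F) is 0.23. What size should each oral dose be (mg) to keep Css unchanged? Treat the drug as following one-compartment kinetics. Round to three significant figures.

3260 mg

To maintain the same Css, the systemic dosing rate must be unchanged: F·D/τ = infusion rate.
D = rate × τ / F = 125 × 6 / 0.23 = 3261 mg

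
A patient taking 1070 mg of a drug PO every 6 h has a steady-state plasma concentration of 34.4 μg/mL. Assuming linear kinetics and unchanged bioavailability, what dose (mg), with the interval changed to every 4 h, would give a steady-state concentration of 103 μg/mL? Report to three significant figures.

2140 mg

For first-order elimination, Css ∝ F·D/(CL·τ); F and CL are unchanged, so Css ∝ D/τ.
D₂ = D₁ × (Css,target / Css,current) × (τ₂/τ₁) = 1070 × (103/34.4) × (4/6) = 2136 mg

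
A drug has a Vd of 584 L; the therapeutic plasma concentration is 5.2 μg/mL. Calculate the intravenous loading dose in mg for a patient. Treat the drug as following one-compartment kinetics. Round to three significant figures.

LD = Vd × C = 584.0 × 5.200 = 3037 mg

3040 mg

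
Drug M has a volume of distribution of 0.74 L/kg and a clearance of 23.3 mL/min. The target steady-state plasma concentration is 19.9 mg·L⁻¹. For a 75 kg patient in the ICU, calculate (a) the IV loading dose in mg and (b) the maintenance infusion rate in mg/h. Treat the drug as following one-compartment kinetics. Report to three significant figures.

(a) 1100 mg; (b) 27.8 mg/h

Vd = 0.74 L/kg × 75 kg = 55.50 L
Loading dose = Vd × C = 55.50 × 19.9 = 1104 mg
CL = 23.3 mL/min × 60/1000 = 1.398 L/h
Infusion rate = 1.398 L/h × 19.9 mg/L = 27.82 mg/h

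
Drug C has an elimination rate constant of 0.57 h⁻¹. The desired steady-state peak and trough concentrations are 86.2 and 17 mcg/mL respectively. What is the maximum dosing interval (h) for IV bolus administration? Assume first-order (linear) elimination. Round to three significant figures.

Between IV bolus doses, concentration decays as C = C₀·e^(−kτ), so C_peak/C_trough = e^(kτ).
τ_max = ln(C_peak/C_trough) / k = ln(86.2/17) / 0.5700 = 1.623 / 0.5700 = 2.847 h

2.85 h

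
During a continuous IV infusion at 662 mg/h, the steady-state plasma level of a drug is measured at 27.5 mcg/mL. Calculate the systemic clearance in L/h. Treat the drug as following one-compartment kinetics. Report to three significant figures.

At steady state, infusion rate = CL × Css, so CL = rate / Css.
CL = 662 / 27.5 = 24.07 L/h

24.1 L/h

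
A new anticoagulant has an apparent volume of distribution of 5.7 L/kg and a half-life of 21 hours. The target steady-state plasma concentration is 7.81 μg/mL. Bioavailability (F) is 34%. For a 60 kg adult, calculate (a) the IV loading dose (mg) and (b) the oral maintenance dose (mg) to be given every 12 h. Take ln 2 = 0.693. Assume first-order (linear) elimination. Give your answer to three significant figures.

Total Vd = 5.7 × 60 = 342.0 L
LD = Vd × C = 342.0 × 7.81 = 2671 mg
CL = 0.693 × Vd / t½ = 0.693 × 342.0 / 21 = 11.29 L/h
D = CL × Css × τ / F = 11.29 × 7.81 × 12 / 0.34 = 3112 mg

(a) 2670 mg; (b) 3110 mg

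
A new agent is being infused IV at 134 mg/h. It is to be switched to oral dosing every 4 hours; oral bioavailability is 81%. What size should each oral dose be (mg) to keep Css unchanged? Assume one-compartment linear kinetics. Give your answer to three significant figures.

To maintain the same Css, the systemic dosing rate must be unchanged: F·D/τ = infusion rate.
D = rate × τ / F = 134 × 4 / 0.81 = 661.7 mg

662 mg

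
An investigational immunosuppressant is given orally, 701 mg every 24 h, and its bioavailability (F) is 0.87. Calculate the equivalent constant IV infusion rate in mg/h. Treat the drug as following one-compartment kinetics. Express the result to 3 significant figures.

25.4 mg/h

Equivalent systemic input: infusion rate = F·D/τ.
Rate = 0.87 × 701 / 24 = 25.41 mg/h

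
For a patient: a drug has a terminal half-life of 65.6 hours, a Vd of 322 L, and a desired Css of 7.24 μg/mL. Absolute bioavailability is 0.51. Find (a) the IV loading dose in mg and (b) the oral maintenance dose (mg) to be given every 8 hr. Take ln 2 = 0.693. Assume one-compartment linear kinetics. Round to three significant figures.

LD = Vd × C = 322.0 × 7.24 = 2331 mg
CL = 0.693 × Vd / t½ = 0.693 × 322.0 / 65.6 = 3.402 L/h
D = CL × Css × τ / F = 3.402 × 7.24 × 8 / 0.51 = 386.4 mg

(a) 2330 mg; (b) 386 mg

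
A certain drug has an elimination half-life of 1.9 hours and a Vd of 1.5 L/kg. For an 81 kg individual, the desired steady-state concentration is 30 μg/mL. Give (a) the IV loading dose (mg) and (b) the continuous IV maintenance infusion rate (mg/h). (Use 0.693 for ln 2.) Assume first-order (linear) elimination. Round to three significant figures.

(a) 3650 mg; (b) 1330 mg/h

Vd(total) = 81 kg × 1.5 L/kg = 121.5 L
LD = Vd × C = 121.5 × 30 = 3645 mg
CL = 0.693 × Vd / t½ = 0.693 × 121.5 / 1.9 = 44.32 L/h
Infusion rate = CL × Css = 44.32 × 30 = 1330 mg/h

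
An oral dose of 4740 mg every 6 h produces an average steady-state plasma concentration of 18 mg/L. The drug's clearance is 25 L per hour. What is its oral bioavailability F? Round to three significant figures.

F·D/τ = CL·Css at steady state → F = CL·Css·τ / D.
F = 25 × 18 × 6 / 4740 = 0.570

0.570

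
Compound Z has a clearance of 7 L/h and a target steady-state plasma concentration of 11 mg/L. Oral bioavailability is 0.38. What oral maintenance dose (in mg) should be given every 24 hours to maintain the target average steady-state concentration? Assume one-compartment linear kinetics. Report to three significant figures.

D = CL × Css × τ / F = 7.000 × 11 × 24 / 0.38 = 4863 mg

4860 mg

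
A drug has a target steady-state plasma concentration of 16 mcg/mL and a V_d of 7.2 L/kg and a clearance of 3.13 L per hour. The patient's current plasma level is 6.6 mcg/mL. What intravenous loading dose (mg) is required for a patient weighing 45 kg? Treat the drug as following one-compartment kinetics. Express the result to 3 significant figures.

3050 mg

Total Vd = 7.2 × 45 = 324.0 L
Loading dose depends on Vd (not clearance): it fills the distribution volume.
Concentration deficit ΔC = 16 − 6.6 = 9.400 mg/L
LD = Vd × ΔC = 324.0 × 9.400 = 3046 mg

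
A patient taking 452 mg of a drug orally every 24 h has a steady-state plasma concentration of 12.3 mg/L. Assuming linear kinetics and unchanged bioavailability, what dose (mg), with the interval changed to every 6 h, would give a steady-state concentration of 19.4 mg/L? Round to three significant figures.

For first-order elimination, Css ∝ F·D/(CL·τ); F and CL are unchanged, so Css ∝ D/τ.
D₂ = D₁ × (Css,target / Css,current) × (τ₂/τ₁) = 452 × (19.4/12.3) × (6/24) = 178.2 mg

178 mg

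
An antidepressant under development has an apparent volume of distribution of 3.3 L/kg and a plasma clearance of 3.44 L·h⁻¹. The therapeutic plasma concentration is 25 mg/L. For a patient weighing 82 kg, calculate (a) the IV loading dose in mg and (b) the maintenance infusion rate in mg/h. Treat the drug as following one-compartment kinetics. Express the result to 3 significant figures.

Vd = 3.3 L/kg × 82 kg = 270.6 L
LD = Vd · C_target = 270.6 × 25 = 6765 mg
Infusion rate = 3.440 L/h × 25 mg/L = 86.00 mg/h

(a) 6770 mg; (b) 86.0 mg/h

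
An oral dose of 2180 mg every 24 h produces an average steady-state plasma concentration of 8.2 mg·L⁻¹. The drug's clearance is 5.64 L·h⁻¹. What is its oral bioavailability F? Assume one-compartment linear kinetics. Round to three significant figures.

0.509

F·D/τ = CL·Css at steady state → F = CL·Css·τ / D.
F = 5.64 × 8.2 × 24 / 2180 = 0.509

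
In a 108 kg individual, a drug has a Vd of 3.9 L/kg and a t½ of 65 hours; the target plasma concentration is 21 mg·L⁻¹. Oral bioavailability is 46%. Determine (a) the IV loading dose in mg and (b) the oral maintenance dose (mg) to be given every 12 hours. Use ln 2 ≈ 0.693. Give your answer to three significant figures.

(a) 8850 mg; (b) 2460 mg

Total Vd = 3.9 × 108 = 421.2 L
LD = Vd × C = 421.2 × 21 = 8845 mg
CL = 0.693 × Vd / t½ = 0.693 × 421.2 / 65 = 4.491 L/h
D = CL × Css × τ / F = 4.491 × 21 × 12 / 0.46 = 2460 mg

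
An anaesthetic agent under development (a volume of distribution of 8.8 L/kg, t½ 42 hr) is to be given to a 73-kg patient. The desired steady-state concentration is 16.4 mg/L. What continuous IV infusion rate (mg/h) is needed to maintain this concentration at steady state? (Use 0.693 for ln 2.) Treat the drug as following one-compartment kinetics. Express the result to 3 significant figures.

174 mg/h

Vd = 8.8 L/kg × 73 kg = 642.4 L
CL = ln 2 · Vd / t½ = 0.693 × 642.4 / 42 = 10.60 L/h
Infusion rate = CL × Css = 10.60 × 16.4 = 173.8 mg/h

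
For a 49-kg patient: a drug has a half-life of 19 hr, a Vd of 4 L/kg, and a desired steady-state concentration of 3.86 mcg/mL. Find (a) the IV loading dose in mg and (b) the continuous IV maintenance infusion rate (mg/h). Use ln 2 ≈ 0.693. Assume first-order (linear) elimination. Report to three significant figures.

(a) 757 mg; (b) 27.6 mg/h

Total Vd = 4 × 49 = 196.0 L
LD = Vd × C = 196.0 × 3.86 = 756.6 mg
CL = 0.693 × Vd / t½ = 0.693 × 196.0 / 19 = 7.149 L/h
Infusion rate = CL × Css = 7.149 × 3.86 = 27.60 mg/h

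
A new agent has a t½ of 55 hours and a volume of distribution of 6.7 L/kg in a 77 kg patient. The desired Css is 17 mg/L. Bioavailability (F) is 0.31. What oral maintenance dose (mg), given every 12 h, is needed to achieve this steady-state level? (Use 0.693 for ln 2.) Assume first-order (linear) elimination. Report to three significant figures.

Vd = 6.7 L/kg × 77 kg = 515.9 L
k = 0.693/55 = 0.01260 h⁻¹, so CL = k·Vd = 0.01260 × 515.9 = 6.500 L/h
D = CL × Css × τ / F = 6.500 × 17 × 12 / 0.31 = 4277 mg

4280 mg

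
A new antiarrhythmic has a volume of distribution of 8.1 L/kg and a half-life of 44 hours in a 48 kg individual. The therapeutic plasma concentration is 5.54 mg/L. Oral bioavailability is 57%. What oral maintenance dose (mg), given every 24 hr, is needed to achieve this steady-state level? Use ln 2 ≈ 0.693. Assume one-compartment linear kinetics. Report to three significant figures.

Vd = 8.1 L/kg × 48 kg = 388.8 L
CL = 0.693 × Vd / t½ = 0.693 × 388.8 / 44 = 6.124 L/h
D = CL × Css × τ / F = 6.124 × 5.54 × 24 / 0.57 = 1429 mg

1430 mg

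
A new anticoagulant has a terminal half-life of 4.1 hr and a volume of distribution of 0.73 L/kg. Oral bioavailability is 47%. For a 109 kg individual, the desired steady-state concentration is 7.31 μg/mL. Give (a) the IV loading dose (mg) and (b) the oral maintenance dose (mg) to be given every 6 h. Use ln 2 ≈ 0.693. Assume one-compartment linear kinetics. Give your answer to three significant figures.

Vd(total) = 109 kg × 0.73 L/kg = 79.57 L
LD = Vd × C = 79.57 × 7.31 = 581.7 mg
CL = 0.693 × Vd / t½ = 0.693 × 79.57 / 4.1 = 13.45 L/h
D = CL × Css × τ / F = 13.45 × 7.31 × 6 / 0.47 = 1255 mg

(a) 582 mg; (b) 1260 mg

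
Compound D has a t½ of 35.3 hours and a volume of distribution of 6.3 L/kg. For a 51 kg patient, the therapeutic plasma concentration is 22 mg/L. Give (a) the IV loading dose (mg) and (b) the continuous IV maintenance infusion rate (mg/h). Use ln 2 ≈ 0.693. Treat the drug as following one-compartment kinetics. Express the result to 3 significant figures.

(a) 7070 mg; (b) 139 mg/h

Total Vd = 6.3 × 51 = 321.3 L
LD = Vd × C = 321.3 × 22 = 7069 mg
CL = 0.693 × Vd / t½ = 0.693 × 321.3 / 35.3 = 6.308 L/h
Infusion rate = CL × Css = 6.308 × 22 = 138.8 mg/h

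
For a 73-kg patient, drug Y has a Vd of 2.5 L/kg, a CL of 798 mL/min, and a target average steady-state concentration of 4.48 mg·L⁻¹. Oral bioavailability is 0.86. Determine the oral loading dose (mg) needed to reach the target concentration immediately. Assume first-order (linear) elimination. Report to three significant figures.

Total Vd = 2.5 × 73 = 182.5 L
The loading dose fills Vd to the target concentration.
LD = Vd × C / F = 182.5 × 4.480 / 0.86 = 950.7 mg

951 mg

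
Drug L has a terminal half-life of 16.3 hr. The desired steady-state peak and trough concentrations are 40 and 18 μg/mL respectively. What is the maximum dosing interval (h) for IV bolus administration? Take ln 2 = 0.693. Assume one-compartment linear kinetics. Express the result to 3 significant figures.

k = 0.693 / t½ = 0.693 / 16.3 = 0.04252 h⁻¹
Between IV bolus doses, concentration decays as C = C₀·e^(−kτ), so C_peak/C_trough = e^(kτ).
τ_max = ln(C_peak/C_trough) / k = ln(40/18) / 0.04252 = 0.7985 / 0.04252 = 18.78 h

18.8 h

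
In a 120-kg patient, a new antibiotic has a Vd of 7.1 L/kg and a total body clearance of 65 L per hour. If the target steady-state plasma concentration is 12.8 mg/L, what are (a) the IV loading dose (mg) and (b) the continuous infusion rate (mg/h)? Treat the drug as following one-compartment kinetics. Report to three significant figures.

(a) 10900 mg; (b) 832 mg/h

Vd = 7.1 L/kg × 120 kg = 852.0 L
Loading dose = Vd × C = 852.0 × 12.8 = 10910 mg
Maintenance: replace elimination → rate = CL × Css = 65.00 × 12.8 = 832.0 mg/h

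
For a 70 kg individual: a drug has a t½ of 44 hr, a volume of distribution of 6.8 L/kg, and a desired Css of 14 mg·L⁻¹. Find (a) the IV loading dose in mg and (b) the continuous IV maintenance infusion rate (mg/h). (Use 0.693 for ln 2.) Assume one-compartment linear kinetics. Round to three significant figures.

Vd = 6.8 L/kg × 70 kg = 476.0 L
LD = Vd × C = 476.0 × 14 = 6664 mg
CL = 0.693 × Vd / t½ = 0.693 × 476.0 / 44 = 7.497 L/h
Infusion rate = CL × Css = 7.497 × 14 = 105.0 mg/h

(a) 6660 mg; (b) 105 mg/h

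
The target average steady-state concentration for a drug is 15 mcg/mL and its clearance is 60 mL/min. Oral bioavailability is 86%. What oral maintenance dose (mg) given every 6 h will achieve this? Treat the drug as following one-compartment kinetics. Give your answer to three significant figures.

377 mg

CL = 60 mL/min = 60 × 0.06 = 3.600 L/h
D = CL × Css × τ / F = 3.600 × 15 × 6 / 0.86 = 376.7 mg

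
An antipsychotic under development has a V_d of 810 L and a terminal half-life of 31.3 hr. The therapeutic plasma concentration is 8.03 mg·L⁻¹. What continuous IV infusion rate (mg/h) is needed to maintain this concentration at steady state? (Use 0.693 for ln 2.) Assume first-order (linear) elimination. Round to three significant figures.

k = 0.693/31.3 = 0.02214 h⁻¹, so CL = k·Vd = 0.02214 × 810.0 = 17.93 L/h
Infusion rate = CL × Css = 17.93 × 8.03 = 144.0 mg/h

144 mg/h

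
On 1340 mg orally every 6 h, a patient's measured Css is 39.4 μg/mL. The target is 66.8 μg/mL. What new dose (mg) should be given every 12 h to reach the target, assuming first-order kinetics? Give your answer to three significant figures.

4540 mg

For first-order elimination, Css ∝ F·D/(CL·τ); F and CL are unchanged, so Css ∝ D/τ.
D₂ = D₁ × (Css,target / Css,current) × (τ₂/τ₁) = 1340 × (66.8/39.4) × (12/6) = 4544 mg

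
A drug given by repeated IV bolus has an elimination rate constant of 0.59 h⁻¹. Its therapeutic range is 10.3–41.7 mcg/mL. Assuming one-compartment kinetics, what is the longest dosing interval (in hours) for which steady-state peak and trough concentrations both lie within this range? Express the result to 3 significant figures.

2.37 h

Between IV bolus doses, concentration decays as C = C₀·e^(−kτ), so C_peak/C_trough = e^(kτ).
τ_max = ln(C_peak/C_trough) / k = ln(41.7/10.3) / 0.5900 = 1.398 / 0.5900 = 2.369 h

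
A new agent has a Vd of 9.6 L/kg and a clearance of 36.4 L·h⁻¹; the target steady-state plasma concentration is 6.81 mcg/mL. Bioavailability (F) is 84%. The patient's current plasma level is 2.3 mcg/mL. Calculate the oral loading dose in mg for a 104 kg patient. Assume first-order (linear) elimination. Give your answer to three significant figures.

5360 mg

Vd = 9.6 L/kg × 104 kg = 998.4 L
Concentration deficit ΔC = 6.81 − 2.3 = 4.510 mg/L
LD = Vd × ΔC / F = 998.4 × 4.510 / 0.84 = 5360 mg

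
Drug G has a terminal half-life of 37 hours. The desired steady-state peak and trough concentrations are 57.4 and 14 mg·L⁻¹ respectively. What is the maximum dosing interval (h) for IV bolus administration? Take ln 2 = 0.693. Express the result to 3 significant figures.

k = 0.693 / t½ = 0.693 / 37 = 0.01873 h⁻¹
Between IV bolus doses, concentration decays as C = C₀·e^(−kτ), so C_peak/C_trough = e^(kτ).
τ_max = ln(C_peak/C_trough) / k = ln(57.4/14) / 0.01873 = 1.411 / 0.01873 = 75.33 h

75.3 h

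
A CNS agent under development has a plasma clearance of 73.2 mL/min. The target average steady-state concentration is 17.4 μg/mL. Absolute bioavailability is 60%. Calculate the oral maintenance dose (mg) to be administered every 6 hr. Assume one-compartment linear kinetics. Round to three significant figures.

CL = 73.2 mL/min = 73.2 × 0.06 = 4.392 L/h
D = CL × Css × τ / F = 4.392 × 17.4 × 6 / 0.6 = 764.2 mg

764 mg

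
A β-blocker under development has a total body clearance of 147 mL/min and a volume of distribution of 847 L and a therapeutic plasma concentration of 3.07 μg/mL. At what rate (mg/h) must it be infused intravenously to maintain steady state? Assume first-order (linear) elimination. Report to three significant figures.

CL = 147 mL/min × 60/1000 = 8.820 L/h
Maintenance depends on clearance, not Vd — rate in must match rate out.
Infusion rate = CL · Css = 8.820 L/h × 3.07 mg/L = 27.08 mg/h

27.1 mg/h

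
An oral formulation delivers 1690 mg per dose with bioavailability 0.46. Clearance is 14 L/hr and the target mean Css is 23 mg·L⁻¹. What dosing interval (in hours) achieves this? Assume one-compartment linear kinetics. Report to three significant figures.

F·D/τ = CL·Css → τ = F·D / (CL·Css).
τ = 0.46 × 1690 / (14 × 23) = 2.414 h

2.41 h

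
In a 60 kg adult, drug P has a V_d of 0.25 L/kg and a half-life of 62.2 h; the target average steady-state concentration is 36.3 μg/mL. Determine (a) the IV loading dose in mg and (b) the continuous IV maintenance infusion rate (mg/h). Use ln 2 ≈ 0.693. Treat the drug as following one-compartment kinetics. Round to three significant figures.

Vd(total) = 60 kg × 0.25 L/kg = 15.00 L
LD = Vd × C = 15.00 × 36.3 = 544.5 mg
CL = 0.693 × Vd / t½ = 0.693 × 15.00 / 62.2 = 0.1671 L/h
Infusion rate = CL × Css = 0.1671 × 36.3 = 6.066 mg/h

(a) 545 mg; (b) 6.07 mg/h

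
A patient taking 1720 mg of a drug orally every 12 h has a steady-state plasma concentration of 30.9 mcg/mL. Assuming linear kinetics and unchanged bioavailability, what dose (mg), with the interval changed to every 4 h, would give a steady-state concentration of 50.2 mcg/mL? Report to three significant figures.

For first-order elimination, Css ∝ F·D/(CL·τ); F and CL are unchanged, so Css ∝ D/τ.
D₂ = D₁ × (Css,target / Css,current) × (τ₂/τ₁) = 1720 × (50.2/30.9) × (4/12) = 931.4 mg

931 mg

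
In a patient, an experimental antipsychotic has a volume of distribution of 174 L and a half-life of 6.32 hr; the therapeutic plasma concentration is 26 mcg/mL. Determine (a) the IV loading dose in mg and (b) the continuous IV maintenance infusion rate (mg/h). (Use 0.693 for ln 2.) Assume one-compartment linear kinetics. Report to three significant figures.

(a) 4520 mg; (b) 496 mg/h

LD = Vd × C = 174.0 × 26 = 4524 mg
CL = 0.693 × Vd / t½ = 0.693 × 174.0 / 6.32 = 19.08 L/h
Infusion rate = CL × Css = 19.08 × 26 = 496.1 mg/h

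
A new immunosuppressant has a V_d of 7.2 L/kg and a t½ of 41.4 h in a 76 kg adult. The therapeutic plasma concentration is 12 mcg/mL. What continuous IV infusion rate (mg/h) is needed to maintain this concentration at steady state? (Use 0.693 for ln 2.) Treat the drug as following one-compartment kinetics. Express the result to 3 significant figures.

Vd = 7.2 L/kg × 76 kg = 547.2 L
CL = ln 2 · Vd / t½ = 0.693 × 547.2 / 41.4 = 9.160 L/h
Infusion rate = CL × Css = 9.160 × 12 = 109.9 mg/h

110 mg/h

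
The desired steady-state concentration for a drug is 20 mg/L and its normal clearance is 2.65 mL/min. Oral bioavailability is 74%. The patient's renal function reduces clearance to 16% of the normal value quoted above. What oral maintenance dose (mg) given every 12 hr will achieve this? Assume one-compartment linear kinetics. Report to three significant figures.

8.25 mg

CL = 2.65 mL/min × 60/1000 = 0.1590 L/h
Patient clearance = 0.16 × 0.1590 = 0.02544 L/h
D = CL × Css × τ / F = 0.02544 × 20 × 12 / 0.74 = 8.251 mg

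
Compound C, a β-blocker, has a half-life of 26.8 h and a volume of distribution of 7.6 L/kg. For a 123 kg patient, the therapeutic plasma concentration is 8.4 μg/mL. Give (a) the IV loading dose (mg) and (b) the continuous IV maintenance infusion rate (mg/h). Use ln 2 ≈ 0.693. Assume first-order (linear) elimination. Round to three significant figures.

Vd(total) = 123 kg × 7.6 L/kg = 934.8 L
LD = Vd × C = 934.8 × 8.4 = 7852 mg
CL = 0.693 × Vd / t½ = 0.693 × 934.8 / 26.8 = 24.17 L/h
Infusion rate = CL × Css = 24.17 × 8.4 = 203.0 mg/h

(a) 7850 mg; (b) 203 mg/h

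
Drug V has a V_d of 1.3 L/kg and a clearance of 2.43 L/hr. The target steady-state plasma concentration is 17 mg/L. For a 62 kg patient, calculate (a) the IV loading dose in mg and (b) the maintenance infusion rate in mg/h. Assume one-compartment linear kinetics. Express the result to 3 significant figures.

Vd(total) = 62 kg × 1.3 L/kg = 80.60 L
Loading dose = Vd × C = 80.60 × 17 = 1370 mg
Maintenance infusion rate = CL × Css = 2.430 × 17 = 41.31 mg/h

(a) 1370 mg; (b) 41.3 mg/h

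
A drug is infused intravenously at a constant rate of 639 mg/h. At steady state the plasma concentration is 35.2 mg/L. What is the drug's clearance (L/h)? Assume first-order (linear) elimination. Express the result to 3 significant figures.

At steady state, infusion rate = CL × Css, so CL = rate / Css.
CL = 639 / 35.2 = 18.15 L/h

18.2 L/h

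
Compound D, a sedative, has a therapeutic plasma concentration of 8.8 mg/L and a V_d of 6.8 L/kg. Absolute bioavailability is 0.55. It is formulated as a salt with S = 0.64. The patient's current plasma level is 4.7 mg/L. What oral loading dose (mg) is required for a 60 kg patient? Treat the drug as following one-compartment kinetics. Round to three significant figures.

Total Vd = 6.8 × 60 = 408.0 L
Concentration deficit ΔC = 8.8 − 4.7 = 4.100 mg/L
LD = Vd × ΔC / F / S = 408.0 × 4.100 / 0.55 / 0.64 = 4752 mg

4750 mg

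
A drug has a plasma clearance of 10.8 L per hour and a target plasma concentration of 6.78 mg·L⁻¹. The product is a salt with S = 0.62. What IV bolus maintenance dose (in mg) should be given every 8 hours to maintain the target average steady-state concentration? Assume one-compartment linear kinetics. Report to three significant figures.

D = CL × Css × τ / S = 10.80 × 6.78 × 8 / 0.62 = 944.8 mg

945 mg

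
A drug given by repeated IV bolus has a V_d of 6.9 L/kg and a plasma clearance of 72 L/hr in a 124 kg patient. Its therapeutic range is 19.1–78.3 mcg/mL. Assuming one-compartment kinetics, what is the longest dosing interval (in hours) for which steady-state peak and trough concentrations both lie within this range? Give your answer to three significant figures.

Vd(total) = 124 kg × 6.9 L/kg = 855.6 L
k = CL / Vd = 72.00 / 855.6 = 0.08415 h⁻¹
Between IV bolus doses, concentration decays as C = C₀·e^(−kτ), so C_peak/C_trough = e^(kτ).
τ_max = ln(C_peak/C_trough) / k = ln(78.3/19.1) / 0.08415 = 1.411 / 0.08415 = 16.77 h

16.8 h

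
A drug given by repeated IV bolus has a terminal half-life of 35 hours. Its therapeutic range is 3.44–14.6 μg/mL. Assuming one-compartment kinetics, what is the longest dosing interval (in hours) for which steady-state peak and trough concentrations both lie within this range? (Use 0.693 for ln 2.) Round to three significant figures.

73.0 h

k = 0.693 / t½ = 0.693 / 35 = 0.01980 h⁻¹
Between IV bolus doses, concentration decays as C = C₀·e^(−kτ), so C_peak/C_trough = e^(kτ).
τ_max = ln(C_peak/C_trough) / k = ln(14.6/3.44) / 0.01980 = 1.446 / 0.01980 = 73.03 h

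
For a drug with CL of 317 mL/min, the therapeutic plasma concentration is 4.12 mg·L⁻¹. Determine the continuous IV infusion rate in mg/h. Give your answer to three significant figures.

Convert clearance: 317 mL/min × 60 min/h ÷ 1000 mL/L = 19.02 L/h
R₀ = 19.02 × 4.12 = 78.36 mg/h

78.4 mg/h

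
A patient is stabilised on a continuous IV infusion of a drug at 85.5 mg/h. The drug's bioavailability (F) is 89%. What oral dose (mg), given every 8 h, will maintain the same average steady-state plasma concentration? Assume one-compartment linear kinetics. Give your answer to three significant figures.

To maintain the same Css, the systemic dosing rate must be unchanged: F·D/τ = infusion rate.
D = rate × τ / F = 85.5 × 8 / 0.89 = 768.5 mg

769 mg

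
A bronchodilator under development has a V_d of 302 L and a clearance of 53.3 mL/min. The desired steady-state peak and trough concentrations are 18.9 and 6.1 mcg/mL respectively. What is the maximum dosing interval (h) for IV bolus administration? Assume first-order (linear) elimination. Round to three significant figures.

107 h

CL = 53.3 mL/min × 60/1000 = 3.198 L/h
k = CL / Vd = 3.198 / 302.0 = 0.01059 h⁻¹
Between IV bolus doses, concentration decays as C = C₀·e^(−kτ), so C_peak/C_trough = e^(kτ).
τ_max = ln(C_peak/C_trough) / k = ln(18.9/6.1) / 0.01059 = 1.131 / 0.01059 = 106.8 h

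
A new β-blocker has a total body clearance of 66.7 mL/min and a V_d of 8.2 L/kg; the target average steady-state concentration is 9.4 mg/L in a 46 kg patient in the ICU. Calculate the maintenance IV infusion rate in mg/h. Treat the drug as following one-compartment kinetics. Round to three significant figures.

CL = 66.7 mL/min = 66.7 × 0.06 = 4.002 L/h
R₀ = 4.002 × 9.4 = 37.62 mg/h

37.6 mg/h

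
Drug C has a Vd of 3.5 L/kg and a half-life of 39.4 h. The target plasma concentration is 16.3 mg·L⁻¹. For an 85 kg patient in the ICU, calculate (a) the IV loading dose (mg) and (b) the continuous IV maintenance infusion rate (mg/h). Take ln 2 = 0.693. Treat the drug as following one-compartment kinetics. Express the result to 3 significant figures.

Vd(total) = 85 kg × 3.5 L/kg = 297.5 L
LD = Vd × C = 297.5 × 16.3 = 4849 mg
CL = 0.693 × Vd / t½ = 0.693 × 297.5 / 39.4 = 5.233 L/h
Infusion rate = CL × Css = 5.233 × 16.3 = 85.30 mg/h

(a) 4850 mg; (b) 85.3 mg/h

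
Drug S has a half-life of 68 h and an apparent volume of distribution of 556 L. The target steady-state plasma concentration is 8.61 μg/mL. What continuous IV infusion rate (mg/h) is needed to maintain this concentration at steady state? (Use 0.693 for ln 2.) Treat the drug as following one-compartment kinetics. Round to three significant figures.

k = 0.693/68 = 0.01019 h⁻¹, so CL = k·Vd = 0.01019 × 556.0 = 5.666 L/h
Infusion rate = CL × Css = 5.666 × 8.61 = 48.78 mg/h

48.8 mg/h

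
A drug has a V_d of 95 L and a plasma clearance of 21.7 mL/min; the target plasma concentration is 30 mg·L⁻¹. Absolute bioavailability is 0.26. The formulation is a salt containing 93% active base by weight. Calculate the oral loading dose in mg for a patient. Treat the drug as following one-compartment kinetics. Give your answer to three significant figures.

LD = Vd × C / F / S = 95.00 × 30.00 / 0.26 / 0.93 = 11790 mg

11800 mg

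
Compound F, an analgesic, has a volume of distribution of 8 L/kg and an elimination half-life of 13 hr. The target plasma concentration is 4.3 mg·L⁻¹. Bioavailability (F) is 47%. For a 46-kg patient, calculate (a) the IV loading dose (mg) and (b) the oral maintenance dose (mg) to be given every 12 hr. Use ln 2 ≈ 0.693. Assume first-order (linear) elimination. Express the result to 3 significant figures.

Vd(total) = 46 kg × 8 L/kg = 368.0 L
LD = Vd × C = 368.0 × 4.3 = 1582 mg
CL = 0.693 × Vd / t½ = 0.693 × 368.0 / 13 = 19.62 L/h
D = CL × Css × τ / F = 19.62 × 4.3 × 12 / 0.47 = 2154 mg

(a) 1580 mg; (b) 2150 mg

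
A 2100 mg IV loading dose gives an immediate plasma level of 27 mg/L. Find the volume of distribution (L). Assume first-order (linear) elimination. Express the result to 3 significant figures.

77.8 L

Immediately after an IV bolus, C₀ = Dose / Vd, so Vd = Dose / C₀.
Vd = 2100 / 27 = 77.78 L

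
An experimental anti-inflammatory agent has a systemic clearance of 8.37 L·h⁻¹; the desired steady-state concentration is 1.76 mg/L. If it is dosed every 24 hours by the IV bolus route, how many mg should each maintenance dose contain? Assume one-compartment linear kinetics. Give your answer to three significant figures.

D = CL × Css × τ = 8.370 × 1.76 × 24 = 353.5 mg

354 mg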